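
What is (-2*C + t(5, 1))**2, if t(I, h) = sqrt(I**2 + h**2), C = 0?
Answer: 26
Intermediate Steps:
(-2*C + t(5, 1))**2 = (-2*0 + sqrt(5**2 + 1**2))**2 = (0 + sqrt(25 + 1))**2 = (0 + sqrt(26))**2 = (sqrt(26))**2 = 26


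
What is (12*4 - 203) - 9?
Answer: -164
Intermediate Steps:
(12*4 - 203) - 9 = (48 - 203) - 9 = -155 - 9 = -164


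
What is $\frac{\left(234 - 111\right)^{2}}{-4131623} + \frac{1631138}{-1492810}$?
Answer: $- \frac{3380915999732}{3083864065315} \approx -1.0963$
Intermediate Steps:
$\frac{\left(234 - 111\right)^{2}}{-4131623} + \frac{1631138}{-1492810} = 123^{2} \left(- \frac{1}{4131623}\right) + 1631138 \left(- \frac{1}{1492810}\right) = 15129 \left(- \frac{1}{4131623}\right) - \frac{815569}{746405} = - \frac{15129}{4131623} - \frac{815569}{746405} = - \frac{3380915999732}{3083864065315}$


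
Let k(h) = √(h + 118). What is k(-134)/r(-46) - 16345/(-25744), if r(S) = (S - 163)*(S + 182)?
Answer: 16345/25744 - I/7106 ≈ 0.6349 - 0.00014073*I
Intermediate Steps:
k(h) = √(118 + h)
r(S) = (-163 + S)*(182 + S)
k(-134)/r(-46) - 16345/(-25744) = √(118 - 134)/(-29666 + (-46)² + 19*(-46)) - 16345/(-25744) = √(-16)/(-29666 + 2116 - 874) - 16345*(-1/25744) = (4*I)/(-28424) + 16345/25744 = (4*I)*(-1/28424) + 16345/25744 = -I/7106 + 16345/25744 = 16345/25744 - I/7106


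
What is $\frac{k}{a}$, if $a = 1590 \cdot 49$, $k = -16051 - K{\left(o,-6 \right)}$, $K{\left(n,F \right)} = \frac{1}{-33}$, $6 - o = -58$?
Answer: $- \frac{4997}{24255} \approx -0.20602$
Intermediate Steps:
$o = 64$ ($o = 6 - -58 = 6 + 58 = 64$)
$K{\left(n,F \right)} = - \frac{1}{33}$
$k = - \frac{529682}{33}$ ($k = -16051 - - \frac{1}{33} = -16051 + \frac{1}{33} = - \frac{529682}{33} \approx -16051.0$)
$a = 77910$
$\frac{k}{a} = - \frac{529682}{33 \cdot 77910} = \left(- \frac{529682}{33}\right) \frac{1}{77910} = - \frac{4997}{24255}$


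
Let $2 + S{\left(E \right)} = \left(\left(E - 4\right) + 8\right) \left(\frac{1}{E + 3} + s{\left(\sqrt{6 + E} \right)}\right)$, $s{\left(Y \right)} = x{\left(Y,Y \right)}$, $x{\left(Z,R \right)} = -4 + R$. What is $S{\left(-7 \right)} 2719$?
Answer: $\frac{116917}{4} - 8157 i \approx 29229.0 - 8157.0 i$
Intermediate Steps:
$s{\left(Y \right)} = -4 + Y$
$S{\left(E \right)} = -2 + \left(4 + E\right) \left(-4 + \frac{1}{3 + E} + \sqrt{6 + E}\right)$ ($S{\left(E \right)} = -2 + \left(\left(E - 4\right) + 8\right) \left(\frac{1}{E + 3} + \left(-4 + \sqrt{6 + E}\right)\right) = -2 + \left(\left(E - 4\right) + 8\right) \left(\frac{1}{3 + E} + \left(-4 + \sqrt{6 + E}\right)\right) = -2 + \left(\left(-4 + E\right) + 8\right) \left(-4 + \frac{1}{3 + E} + \sqrt{6 + E}\right) = -2 + \left(4 + E\right) \left(-4 + \frac{1}{3 + E} + \sqrt{6 + E}\right)$)
$S{\left(-7 \right)} 2719 = \frac{-50 - -7 + 12 \sqrt{6 - 7} + \left(-7\right)^{2} \left(-4 + \sqrt{6 - 7}\right) + 7 \left(-7\right) \left(-4 + \sqrt{6 - 7}\right)}{3 - 7} \cdot 2719 = \frac{-50 + 7 + 12 \sqrt{-1} + 49 \left(-4 + \sqrt{-1}\right) + 7 \left(-7\right) \left(-4 + \sqrt{-1}\right)}{-4} \cdot 2719 = - \frac{-50 + 7 + 12 i + 49 \left(-4 + i\right) + 7 \left(-7\right) \left(-4 + i\right)}{4} \cdot 2719 = - \frac{-50 + 7 + 12 i - \left(196 - 49 i\right) + \left(196 - 49 i\right)}{4} \cdot 2719 = - \frac{-43 + 12 i}{4} \cdot 2719 = \left(\frac{43}{4} - 3 i\right) 2719 = \frac{116917}{4} - 8157 i$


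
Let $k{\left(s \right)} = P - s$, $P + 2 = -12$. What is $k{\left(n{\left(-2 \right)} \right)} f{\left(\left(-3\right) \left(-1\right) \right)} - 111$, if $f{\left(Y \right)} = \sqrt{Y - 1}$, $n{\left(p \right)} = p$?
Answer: $-111 - 12 \sqrt{2} \approx -127.97$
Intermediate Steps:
$f{\left(Y \right)} = \sqrt{-1 + Y}$
$P = -14$ ($P = -2 - 12 = -14$)
$k{\left(s \right)} = -14 - s$
$k{\left(n{\left(-2 \right)} \right)} f{\left(\left(-3\right) \left(-1\right) \right)} - 111 = \left(-14 - -2\right) \sqrt{-1 - -3} - 111 = \left(-14 + 2\right) \sqrt{-1 + 3} - 111 = - 12 \sqrt{2} - 111 = -111 - 12 \sqrt{2}$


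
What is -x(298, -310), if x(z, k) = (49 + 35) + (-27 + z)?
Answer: -355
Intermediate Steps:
x(z, k) = 57 + z (x(z, k) = 84 + (-27 + z) = 57 + z)
-x(298, -310) = -(57 + 298) = -1*355 = -355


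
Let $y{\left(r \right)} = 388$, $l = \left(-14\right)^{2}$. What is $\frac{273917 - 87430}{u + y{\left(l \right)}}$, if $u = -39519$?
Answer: $- \frac{186487}{39131} \approx -4.7657$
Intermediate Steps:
$l = 196$
$\frac{273917 - 87430}{u + y{\left(l \right)}} = \frac{273917 - 87430}{-39519 + 388} = \frac{186487}{-39131} = 186487 \left(- \frac{1}{39131}\right) = - \frac{186487}{39131}$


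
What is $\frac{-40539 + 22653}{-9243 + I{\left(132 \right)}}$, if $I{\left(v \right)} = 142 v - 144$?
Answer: $- \frac{5962}{3119} \approx -1.9115$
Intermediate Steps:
$I{\left(v \right)} = -144 + 142 v$
$\frac{-40539 + 22653}{-9243 + I{\left(132 \right)}} = \frac{-40539 + 22653}{-9243 + \left(-144 + 142 \cdot 132\right)} = - \frac{17886}{-9243 + \left(-144 + 18744\right)} = - \frac{17886}{-9243 + 18600} = - \frac{17886}{9357} = \left(-17886\right) \frac{1}{9357} = - \frac{5962}{3119}$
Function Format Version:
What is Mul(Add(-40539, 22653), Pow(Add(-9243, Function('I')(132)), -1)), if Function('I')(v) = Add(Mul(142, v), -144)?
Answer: Rational(-5962, 3119) ≈ -1.9115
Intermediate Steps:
Function('I')(v) = Add(-144, Mul(142, v))
Mul(Add(-40539, 22653), Pow(Add(-9243, Function('I')(132)), -1)) = Mul(Add(-40539, 22653), Pow(Add(-9243, Add(-144, Mul(142, 132))), -1)) = Mul(-17886, Pow(Add(-9243, Add(-144, 18744)), -1)) = Mul(-17886, Pow(Add(-9243, 18600), -1)) = Mul(-17886, Pow(9357, -1)) = Mul(-17886, Rational(1, 9357)) = Rational(-5962, 3119)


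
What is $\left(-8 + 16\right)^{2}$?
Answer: $64$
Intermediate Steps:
$\left(-8 + 16\right)^{2} = 8^{2} = 64$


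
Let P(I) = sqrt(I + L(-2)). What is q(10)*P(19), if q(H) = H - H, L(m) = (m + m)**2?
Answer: 0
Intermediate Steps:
L(m) = 4*m**2 (L(m) = (2*m)**2 = 4*m**2)
q(H) = 0
P(I) = sqrt(16 + I) (P(I) = sqrt(I + 4*(-2)**2) = sqrt(I + 4*4) = sqrt(I + 16) = sqrt(16 + I))
q(10)*P(19) = 0*sqrt(16 + 19) = 0*sqrt(35) = 0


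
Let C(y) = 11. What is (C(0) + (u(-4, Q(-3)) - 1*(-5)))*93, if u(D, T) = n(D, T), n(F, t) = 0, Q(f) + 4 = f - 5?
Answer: 1488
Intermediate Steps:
Q(f) = -9 + f (Q(f) = -4 + (f - 5) = -4 + (-5 + f) = -9 + f)
u(D, T) = 0
(C(0) + (u(-4, Q(-3)) - 1*(-5)))*93 = (11 + (0 - 1*(-5)))*93 = (11 + (0 + 5))*93 = (11 + 5)*93 = 16*93 = 1488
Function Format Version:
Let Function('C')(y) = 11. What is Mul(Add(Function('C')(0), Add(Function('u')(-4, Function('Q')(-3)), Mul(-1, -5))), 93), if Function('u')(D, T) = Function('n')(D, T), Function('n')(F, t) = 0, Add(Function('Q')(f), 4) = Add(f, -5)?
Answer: 1488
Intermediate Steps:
Function('Q')(f) = Add(-9, f) (Function('Q')(f) = Add(-4, Add(f, -5)) = Add(-4, Add(-5, f)) = Add(-9, f))
Function('u')(D, T) = 0
Mul(Add(Function('C')(0), Add(Function('u')(-4, Function('Q')(-3)), Mul(-1, -5))), 93) = Mul(Add(11, Add(0, Mul(-1, -5))), 93) = Mul(Add(11, Add(0, 5)), 93) = Mul(Add(11, 5), 93) = Mul(16, 93) = 1488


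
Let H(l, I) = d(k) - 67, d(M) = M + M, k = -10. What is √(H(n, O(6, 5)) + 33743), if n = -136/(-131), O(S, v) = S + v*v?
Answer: 2*√8414 ≈ 183.46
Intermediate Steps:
O(S, v) = S + v²
d(M) = 2*M
n = 136/131 (n = -136*(-1/131) = 136/131 ≈ 1.0382)
H(l, I) = -87 (H(l, I) = 2*(-10) - 67 = -20 - 67 = -87)
√(H(n, O(6, 5)) + 33743) = √(-87 + 33743) = √33656 = 2*√8414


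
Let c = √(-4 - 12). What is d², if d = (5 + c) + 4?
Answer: 65 + 72*I ≈ 65.0 + 72.0*I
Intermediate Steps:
c = 4*I (c = √(-16) = 4*I ≈ 4.0*I)
d = 9 + 4*I (d = (5 + 4*I) + 4 = 9 + 4*I ≈ 9.0 + 4.0*I)
d² = (9 + 4*I)²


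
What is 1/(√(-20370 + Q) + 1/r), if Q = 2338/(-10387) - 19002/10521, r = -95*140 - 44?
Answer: -162028225632/44046463222312509251 - 59354112*I*√27032494758064090386/44046463222312509251 ≈ -3.6786e-9 - 0.0070062*I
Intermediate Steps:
r = -13344 (r = -13300 - 44 = -13344)
Q = -73990624/36427209 (Q = 2338*(-1/10387) - 19002*1/10521 = -2338/10387 - 6334/3507 = -73990624/36427209 ≈ -2.0312)
1/(√(-20370 + Q) + 1/r) = 1/(√(-20370 - 73990624/36427209) + 1/(-13344)) = 1/(√(-742096237954/36427209) - 1/13344) = 1/(I*√27032494758064090386/36427209 - 1/13344) = 1/(-1/13344 + I*√27032494758064090386/36427209)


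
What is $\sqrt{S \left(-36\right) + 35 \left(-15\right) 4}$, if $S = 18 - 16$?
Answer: $2 i \sqrt{543} \approx 46.605 i$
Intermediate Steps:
$S = 2$ ($S = 18 - 16 = 2$)
$\sqrt{S \left(-36\right) + 35 \left(-15\right) 4} = \sqrt{2 \left(-36\right) + 35 \left(-15\right) 4} = \sqrt{-72 - 2100} = \sqrt{-2172} = 2 i \sqrt{543}$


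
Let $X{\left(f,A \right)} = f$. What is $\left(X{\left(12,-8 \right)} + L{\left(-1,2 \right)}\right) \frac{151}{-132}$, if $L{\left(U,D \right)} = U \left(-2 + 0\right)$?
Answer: $- \frac{1057}{66} \approx -16.015$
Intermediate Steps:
$L{\left(U,D \right)} = - 2 U$ ($L{\left(U,D \right)} = U \left(-2\right) = - 2 U$)
$\left(X{\left(12,-8 \right)} + L{\left(-1,2 \right)}\right) \frac{151}{-132} = \left(12 - -2\right) \frac{151}{-132} = \left(12 + 2\right) 151 \left(- \frac{1}{132}\right) = 14 \left(- \frac{151}{132}\right) = - \frac{1057}{66}$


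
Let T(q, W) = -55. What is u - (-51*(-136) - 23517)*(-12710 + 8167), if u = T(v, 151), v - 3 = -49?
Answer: -75327538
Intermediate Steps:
v = -46 (v = 3 - 49 = -46)
u = -55
u - (-51*(-136) - 23517)*(-12710 + 8167) = -55 - (-51*(-136) - 23517)*(-12710 + 8167) = -55 - (6936 - 23517)*(-4543) = -55 - (-16581)*(-4543) = -55 - 1*75327483 = -55 - 75327483 = -75327538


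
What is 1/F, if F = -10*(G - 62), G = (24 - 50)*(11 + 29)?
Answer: 1/11020 ≈ 9.0744e-5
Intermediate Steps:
G = -1040 (G = -26*40 = -1040)
F = 11020 (F = -10*(-1040 - 62) = -10*(-1102) = 11020)
1/F = 1/11020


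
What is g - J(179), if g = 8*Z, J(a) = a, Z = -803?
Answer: -6603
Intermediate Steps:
g = -6424 (g = 8*(-803) = -6424)
g - J(179) = -6424 - 1*179 = -6424 - 179 = -6603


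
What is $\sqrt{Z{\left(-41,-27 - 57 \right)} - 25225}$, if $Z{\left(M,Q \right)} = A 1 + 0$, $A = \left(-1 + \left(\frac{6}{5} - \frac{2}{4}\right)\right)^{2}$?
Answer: $\frac{i \sqrt{2522491}}{10} \approx 158.82 i$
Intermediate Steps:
$A = \frac{9}{100}$ ($A = \left(-1 + \left(6 \cdot \frac{1}{5} - \frac{1}{2}\right)\right)^{2} = \left(-1 + \left(\frac{6}{5} - \frac{1}{2}\right)\right)^{2} = \left(-1 + \frac{7}{10}\right)^{2} = \left(- \frac{3}{10}\right)^{2} = \frac{9}{100} \approx 0.09$)
$Z{\left(M,Q \right)} = \frac{9}{100}$ ($Z{\left(M,Q \right)} = \frac{9}{100} \cdot 1 + 0 = \frac{9}{100} + 0 = \frac{9}{100}$)
$\sqrt{Z{\left(-41,-27 - 57 \right)} - 25225} = \sqrt{\frac{9}{100} - 25225} = \sqrt{- \frac{2522491}{100}} = \frac{i \sqrt{2522491}}{10}$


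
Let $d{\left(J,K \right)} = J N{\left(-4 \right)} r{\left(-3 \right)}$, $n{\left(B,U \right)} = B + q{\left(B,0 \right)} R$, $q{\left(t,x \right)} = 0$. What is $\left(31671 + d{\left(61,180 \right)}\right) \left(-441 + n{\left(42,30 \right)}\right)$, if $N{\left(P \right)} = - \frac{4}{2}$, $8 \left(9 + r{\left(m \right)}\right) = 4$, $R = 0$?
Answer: $-13050492$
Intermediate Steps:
$r{\left(m \right)} = - \frac{17}{2}$ ($r{\left(m \right)} = -9 + \frac{1}{8} \cdot 4 = -9 + \frac{1}{2} = - \frac{17}{2}$)
$n{\left(B,U \right)} = B$ ($n{\left(B,U \right)} = B + 0 \cdot 0 = B + 0 = B$)
$N{\left(P \right)} = -2$ ($N{\left(P \right)} = \left(-4\right) \frac{1}{2} = -2$)
$d{\left(J,K \right)} = 17 J$ ($d{\left(J,K \right)} = J \left(-2\right) \left(- \frac{17}{2}\right) = - 2 J \left(- \frac{17}{2}\right) = 17 J$)
$\left(31671 + d{\left(61,180 \right)}\right) \left(-441 + n{\left(42,30 \right)}\right) = \left(31671 + 17 \cdot 61\right) \left(-441 + 42\right) = \left(31671 + 1037\right) \left(-399\right) = 32708 \left(-399\right) = -13050492$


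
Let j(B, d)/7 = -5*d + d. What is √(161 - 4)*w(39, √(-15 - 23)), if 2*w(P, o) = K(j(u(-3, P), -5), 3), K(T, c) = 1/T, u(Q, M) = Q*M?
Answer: √157/280 ≈ 0.044750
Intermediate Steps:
u(Q, M) = M*Q
j(B, d) = -28*d (j(B, d) = 7*(-5*d + d) = 7*(-4*d) = -28*d)
w(P, o) = 1/280 (w(P, o) = 1/(2*((-28*(-5)))) = (½)/140 = (½)*(1/140) = 1/280)
√(161 - 4)*w(39, √(-15 - 23)) = √(161 - 4)*(1/280) = √157*(1/280) = √157/280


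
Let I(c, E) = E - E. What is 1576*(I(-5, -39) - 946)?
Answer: -1490896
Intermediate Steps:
I(c, E) = 0
1576*(I(-5, -39) - 946) = 1576*(0 - 946) = 1576*(-946) = -1490896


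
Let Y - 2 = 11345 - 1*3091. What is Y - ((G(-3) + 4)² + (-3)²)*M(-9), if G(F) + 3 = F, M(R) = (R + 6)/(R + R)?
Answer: 49523/6 ≈ 8253.8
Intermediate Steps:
M(R) = (6 + R)/(2*R) (M(R) = (6 + R)/((2*R)) = (6 + R)*(1/(2*R)) = (6 + R)/(2*R))
G(F) = -3 + F
Y = 8256 (Y = 2 + (11345 - 1*3091) = 2 + (11345 - 3091) = 2 + 8254 = 8256)
Y - ((G(-3) + 4)² + (-3)²)*M(-9) = 8256 - (((-3 - 3) + 4)² + (-3)²)*(½)*(6 - 9)/(-9) = 8256 - ((-6 + 4)² + 9)*(½)*(-⅑)*(-3) = 8256 - ((-2)² + 9)/6 = 8256 - (4 + 9)/6 = 8256 - 13/6 = 49523/6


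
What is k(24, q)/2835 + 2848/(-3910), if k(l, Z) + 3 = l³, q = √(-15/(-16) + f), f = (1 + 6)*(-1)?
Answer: 1532201/369495 ≈ 4.1467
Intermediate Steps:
f = -7 (f = 7*(-1) = -7)
q = I*√97/4 (q = √(-15/(-16) - 7) = √(-15*(-1/16) - 7) = √(15/16 - 7) = √(-97/16) = I*√97/4 ≈ 2.4622*I)
k(l, Z) = -3 + l³
k(24, q)/2835 + 2848/(-3910) = (-3 + 24³)/2835 + 2848/(-3910) = (-3 + 13824)*(1/2835) + 2848*(-1/3910) = 13821*(1/2835) - 1424/1955 = 4607/945 - 1424/1955 = 1532201/369495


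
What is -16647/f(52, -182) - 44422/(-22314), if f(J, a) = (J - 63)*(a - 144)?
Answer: -106081933/40009002 ≈ -2.6515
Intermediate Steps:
f(J, a) = (-144 + a)*(-63 + J) (f(J, a) = (-63 + J)*(-144 + a) = (-144 + a)*(-63 + J))
-16647/f(52, -182) - 44422/(-22314) = -16647/(9072 - 144*52 - 63*(-182) + 52*(-182)) - 44422/(-22314) = -16647/(9072 - 7488 + 11466 - 9464) - 44422*(-1/22314) = -16647/3586 + 22211/11157 = -106081933/40009002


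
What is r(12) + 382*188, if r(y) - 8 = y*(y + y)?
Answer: 72112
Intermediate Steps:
r(y) = 8 + 2*y² (r(y) = 8 + y*(y + y) = 8 + y*(2*y) = 8 + 2*y²)
r(12) + 382*188 = (8 + 2*12²) + 382*188 = (8 + 2*144) + 71816 = (8 + 288) + 71816 = 296 + 71816 = 72112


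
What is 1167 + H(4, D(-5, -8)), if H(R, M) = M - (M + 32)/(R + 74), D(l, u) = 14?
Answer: 46036/39 ≈ 1180.4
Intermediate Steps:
H(R, M) = M - (32 + M)/(74 + R)
1167 + H(4, D(-5, -8)) = 1167 + (-32 + 73*14 + 14*4)/(74 + 4) = 1167 + (-32 + 1022 + 56)/78 = 1167 + (1/78)*1046 = 1167 + 523/39 = 46036/39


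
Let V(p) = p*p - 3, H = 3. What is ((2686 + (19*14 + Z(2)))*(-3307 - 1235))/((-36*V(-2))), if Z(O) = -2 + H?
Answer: 2235421/6 ≈ 3.7257e+5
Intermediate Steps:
Z(O) = 1 (Z(O) = -2 + 3 = 1)
V(p) = -3 + p**2 (V(p) = p**2 - 3 = -3 + p**2)
((2686 + (19*14 + Z(2)))*(-3307 - 1235))/((-36*V(-2))) = ((2686 + (19*14 + 1))*(-3307 - 1235))/((-36*(-3 + (-2)**2))) = ((2686 + (266 + 1))*(-4542))/((-36*(-3 + 4))) = ((2686 + 267)*(-4542))/((-36*1)) = (2953*(-4542))/(-36) = -13412526*(-1/36) = 2235421/6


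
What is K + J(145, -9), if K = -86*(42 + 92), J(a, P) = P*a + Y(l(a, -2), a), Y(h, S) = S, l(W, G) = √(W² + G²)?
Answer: -12684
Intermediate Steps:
l(W, G) = √(G² + W²)
J(a, P) = a + P*a (J(a, P) = P*a + a = a + P*a)
K = -11524 (K = -86*134 = -11524)
K + J(145, -9) = -11524 + 145*(1 - 9) = -11524 + 145*(-8) = -11524 - 1160 = -12684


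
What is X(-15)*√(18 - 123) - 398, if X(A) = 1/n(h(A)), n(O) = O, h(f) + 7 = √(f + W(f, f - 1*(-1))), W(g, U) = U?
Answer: (√105 - 2786*I - 398*√29)/(√29 + 7*I) ≈ -397.29 - 0.9196*I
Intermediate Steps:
h(f) = -7 + √(1 + 2*f) (h(f) = -7 + √(f + (f - 1*(-1))) = -7 + √(f + (f + 1)) = -7 + √(f + (1 + f)) = -7 + √(1 + 2*f))
X(A) = 1/(-7 + √(1 + 2*A))
X(-15)*√(18 - 123) - 398 = √(18 - 123)/(-7 + √(1 + 2*(-15))) - 398 = √(-105)/(-7 + √(1 - 30)) - 398 = (I*√105)/(-7 + √(-29)) - 398 = (I*√105)/(-7 + I*√29) - 398 = I*√105/(-7 + I*√29) - 398 = -398 + I*√105/(-7 + I*√29)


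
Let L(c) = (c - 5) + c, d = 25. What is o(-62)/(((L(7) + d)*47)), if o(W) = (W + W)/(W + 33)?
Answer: 62/23171 ≈ 0.0026758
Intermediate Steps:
L(c) = -5 + 2*c (L(c) = (-5 + c) + c = -5 + 2*c)
o(W) = 2*W/(33 + W) (o(W) = (2*W)/(33 + W) = 2*W/(33 + W))
o(-62)/(((L(7) + d)*47)) = (2*(-62)/(33 - 62))/((((-5 + 2*7) + 25)*47)) = (2*(-62)/(-29))/((((-5 + 14) + 25)*47)) = (2*(-62)*(-1/29))/(((9 + 25)*47)) = 124/(29*((34*47))) = (124/29)/1598 = (124/29)*(1/1598) = 62/23171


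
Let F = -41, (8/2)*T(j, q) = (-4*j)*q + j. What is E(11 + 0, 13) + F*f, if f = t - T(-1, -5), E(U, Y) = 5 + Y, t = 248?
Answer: -41461/4 ≈ -10365.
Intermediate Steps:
T(j, q) = j/4 - j*q (T(j, q) = ((-4*j)*q + j)/4 = (-4*j*q + j)/4 = (j - 4*j*q)/4 = j/4 - j*q)
f = 1013/4 (f = 248 - (-1)*(1/4 - 1*(-5)) = 248 - (-1)*(1/4 + 5) = 248 - (-1)*21/4 = 248 - 1*(-21/4) = 248 + 21/4 = 1013/4 ≈ 253.25)
E(11 + 0, 13) + F*f = (5 + 13) - 41*1013/4 = 18 - 41533/4 = -41461/4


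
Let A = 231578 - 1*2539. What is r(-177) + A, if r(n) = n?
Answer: 228862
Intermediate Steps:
A = 229039 (A = 231578 - 2539 = 229039)
r(-177) + A = -177 + 229039 = 228862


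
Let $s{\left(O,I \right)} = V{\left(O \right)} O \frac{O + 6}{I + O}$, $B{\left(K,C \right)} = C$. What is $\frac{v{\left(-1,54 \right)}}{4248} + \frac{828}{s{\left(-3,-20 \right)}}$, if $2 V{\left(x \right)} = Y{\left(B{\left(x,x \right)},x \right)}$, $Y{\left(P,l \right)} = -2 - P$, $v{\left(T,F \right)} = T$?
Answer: $\frac{17977535}{4248} \approx 4232.0$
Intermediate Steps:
$V{\left(x \right)} = -1 - \frac{x}{2}$ ($V{\left(x \right)} = \frac{-2 - x}{2} = -1 - \frac{x}{2}$)
$s{\left(O,I \right)} = \frac{O \left(-1 - \frac{O}{2}\right) \left(6 + O\right)}{I + O}$ ($s{\left(O,I \right)} = \left(-1 - \frac{O}{2}\right) O \frac{O + 6}{I + O} = O \left(-1 - \frac{O}{2}\right) \frac{6 + O}{I + O} = \frac{O \left(-1 - \frac{O}{2}\right) \left(6 + O\right)}{I + O}$)
$\frac{v{\left(-1,54 \right)}}{4248} + \frac{828}{s{\left(-3,-20 \right)}} = - \frac{1}{4248} + \frac{828}{\left(-1\right) \left(-3\right) \frac{1}{2 \left(-20\right) + 2 \left(-3\right)} \left(2 - 3\right) \left(6 - 3\right)} = \left(-1\right) \frac{1}{4248} + \frac{828}{\left(-1\right) \left(-3\right) \frac{1}{-40 - 6} \left(-1\right) 3} = - \frac{1}{4248} + \frac{828}{\left(-1\right) \left(-3\right) \frac{1}{-46} \left(-1\right) 3} = - \frac{1}{4248} + \frac{828}{\left(-1\right) \left(-3\right) \left(- \frac{1}{46}\right) \left(-1\right) 3} = - \frac{1}{4248} + \frac{828}{\frac{9}{46}} = - \frac{1}{4248} + 828 \cdot \frac{46}{9} = - \frac{1}{4248} + 4232 = \frac{17977535}{4248}$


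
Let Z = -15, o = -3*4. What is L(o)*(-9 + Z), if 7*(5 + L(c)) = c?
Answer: 1128/7 ≈ 161.14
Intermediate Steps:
o = -12
L(c) = -5 + c/7
L(o)*(-9 + Z) = (-5 + (1/7)*(-12))*(-9 - 15) = (-5 - 12/7)*(-24) = -47/7*(-24) = 1128/7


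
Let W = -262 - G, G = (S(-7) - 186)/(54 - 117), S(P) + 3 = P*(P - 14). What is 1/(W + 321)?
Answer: 3/175 ≈ 0.017143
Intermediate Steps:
S(P) = -3 + P*(-14 + P) (S(P) = -3 + P*(P - 14) = -3 + P*(-14 + P))
G = ⅔ (G = ((-3 + (-7)² - 14*(-7)) - 186)/(54 - 117) = ((-3 + 49 + 98) - 186)/(-63) = (144 - 186)*(-1/63) = -42*(-1/63) = ⅔ ≈ 0.66667)
W = -788/3 (W = -262 - 1*⅔ = -262 - ⅔ = -788/3 ≈ -262.67)
1/(W + 321) = 1/(-788/3 + 321) = 1/(175/3) = 3/175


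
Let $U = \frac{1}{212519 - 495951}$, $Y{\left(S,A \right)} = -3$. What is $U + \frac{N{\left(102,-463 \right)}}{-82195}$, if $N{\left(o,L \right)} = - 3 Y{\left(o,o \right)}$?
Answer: $- \frac{2633083}{23296693240} \approx -0.00011302$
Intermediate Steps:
$U = - \frac{1}{283432}$ ($U = \frac{1}{-283432} = - \frac{1}{283432} \approx -3.5282 \cdot 10^{-6}$)
$N{\left(o,L \right)} = 9$ ($N{\left(o,L \right)} = \left(-3\right) \left(-3\right) = 9$)
$U + \frac{N{\left(102,-463 \right)}}{-82195} = - \frac{1}{283432} + \frac{9}{-82195} = - \frac{1}{283432} + 9 \left(- \frac{1}{82195}\right) = - \frac{1}{283432} - \frac{9}{82195} = - \frac{2633083}{23296693240}$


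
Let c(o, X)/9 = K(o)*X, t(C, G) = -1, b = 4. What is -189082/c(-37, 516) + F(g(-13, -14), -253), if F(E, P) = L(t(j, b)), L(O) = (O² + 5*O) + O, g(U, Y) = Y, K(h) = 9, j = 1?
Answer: -199031/20898 ≈ -9.5239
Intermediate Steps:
L(O) = O² + 6*O
c(o, X) = 81*X (c(o, X) = 9*(9*X) = 81*X)
F(E, P) = -5 (F(E, P) = -(6 - 1) = -1*5 = -5)
-189082/c(-37, 516) + F(g(-13, -14), -253) = -189082/(81*516) - 5 = -189082/41796 - 5 = -189082*1/41796 - 5 = -94541/20898 - 5 = -199031/20898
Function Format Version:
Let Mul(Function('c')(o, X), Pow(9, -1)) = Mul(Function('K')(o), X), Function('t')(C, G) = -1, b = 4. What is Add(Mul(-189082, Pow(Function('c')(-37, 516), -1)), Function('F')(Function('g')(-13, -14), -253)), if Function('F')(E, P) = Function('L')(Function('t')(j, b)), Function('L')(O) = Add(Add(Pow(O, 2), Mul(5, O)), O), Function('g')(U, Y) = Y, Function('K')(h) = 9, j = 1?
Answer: Rational(-199031, 20898) ≈ -9.5239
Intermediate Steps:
Function('L')(O) = Add(Pow(O, 2), Mul(6, O))
Function('c')(o, X) = Mul(81, X) (Function('c')(o, X) = Mul(9, Mul(9, X)) = Mul(81, X))
Function('F')(E, P) = -5 (Function('F')(E, P) = Mul(-1, Add(6, -1)) = Mul(-1, 5) = -5)
Add(Mul(-189082, Pow(Function('c')(-37, 516), -1)), Function('F')(Function('g')(-13, -14), -253)) = Add(Mul(-189082, Pow(Mul(81, 516), -1)), -5) = Add(Mul(-189082, Pow(41796, -1)), -5) = Add(Mul(-189082, Rational(1, 41796)), -5) = Add(Rational(-94541, 20898), -5) = Rational(-199031, 20898)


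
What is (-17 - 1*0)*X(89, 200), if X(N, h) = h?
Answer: -3400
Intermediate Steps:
(-17 - 1*0)*X(89, 200) = (-17 - 1*0)*200 = (-17 + 0)*200 = -17*200 = -3400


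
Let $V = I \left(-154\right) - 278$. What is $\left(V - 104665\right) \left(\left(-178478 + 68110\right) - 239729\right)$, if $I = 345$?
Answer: $55340883081$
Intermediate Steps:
$V = -53408$ ($V = 345 \left(-154\right) - 278 = -53130 - 278 = -53408$)
$\left(V - 104665\right) \left(\left(-178478 + 68110\right) - 239729\right) = \left(-53408 - 104665\right) \left(\left(-178478 + 68110\right) - 239729\right) = - 158073 \left(-110368 - 239729\right) = \left(-158073\right) \left(-350097\right) = 55340883081$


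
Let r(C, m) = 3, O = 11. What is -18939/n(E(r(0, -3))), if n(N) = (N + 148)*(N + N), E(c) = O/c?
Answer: -170451/10010 ≈ -17.028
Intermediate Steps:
E(c) = 11/c
n(N) = 2*N*(148 + N) (n(N) = (148 + N)*(2*N) = 2*N*(148 + N))
-18939/n(E(r(0, -3))) = -18939*3/(22*(148 + 11/3)) = -18939/(2*(11/3)*(455/3)) = -18939/10010/9 = -18939*9/10010 = -170451/10010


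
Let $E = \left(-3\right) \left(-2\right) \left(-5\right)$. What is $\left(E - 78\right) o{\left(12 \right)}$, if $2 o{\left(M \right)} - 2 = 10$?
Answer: $-648$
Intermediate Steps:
$o{\left(M \right)} = 6$ ($o{\left(M \right)} = 1 + \frac{1}{2} \cdot 10 = 1 + 5 = 6$)
$E = -30$ ($E = 6 \left(-5\right) = -30$)
$\left(E - 78\right) o{\left(12 \right)} = \left(-30 - 78\right) 6 = \left(-108\right) 6 = -648$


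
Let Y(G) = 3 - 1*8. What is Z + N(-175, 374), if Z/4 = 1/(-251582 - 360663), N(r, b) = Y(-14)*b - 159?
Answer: -1242245109/612245 ≈ -2029.0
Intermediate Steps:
Y(G) = -5 (Y(G) = 3 - 8 = -5)
N(r, b) = -159 - 5*b (N(r, b) = -5*b - 159 = -159 - 5*b)
Z = -4/612245 (Z = 4/(-251582 - 360663) = 4/(-612245) = 4*(-1/612245) = -4/612245 ≈ -6.5333e-6)
Z + N(-175, 374) = -4/612245 + (-159 - 5*374) = -4/612245 + (-159 - 1870) = -4/612245 - 2029 = -1242245109/612245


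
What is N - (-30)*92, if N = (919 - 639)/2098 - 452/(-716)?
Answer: 518391557/187771 ≈ 2760.8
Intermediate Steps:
N = 143597/187771 (N = 280*(1/2098) - 452*(-1/716) = 140/1049 + 113/179 = 143597/187771 ≈ 0.76475)
N - (-30)*92 = 143597/187771 - (-30)*92 = 143597/187771 - 1*(-2760) = 143597/187771 + 2760 = 518391557/187771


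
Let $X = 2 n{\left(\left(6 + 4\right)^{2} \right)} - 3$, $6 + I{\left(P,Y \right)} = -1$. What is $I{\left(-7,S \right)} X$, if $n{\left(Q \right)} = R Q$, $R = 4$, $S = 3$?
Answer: $-5579$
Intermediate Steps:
$I{\left(P,Y \right)} = -7$ ($I{\left(P,Y \right)} = -6 - 1 = -7$)
$n{\left(Q \right)} = 4 Q$
$X = 797$ ($X = 2 \cdot 4 \left(6 + 4\right)^{2} - 3 = 2 \cdot 4 \cdot 10^{2} - 3 = 2 \cdot 4 \cdot 100 - 3 = 2 \cdot 400 - 3 = 800 - 3 = 797$)
$I{\left(-7,S \right)} X = \left(-7\right) 797 = -5579$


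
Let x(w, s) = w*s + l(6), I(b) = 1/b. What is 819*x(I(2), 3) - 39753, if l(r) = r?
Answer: -67221/2 ≈ -33611.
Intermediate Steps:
x(w, s) = 6 + s*w (x(w, s) = w*s + 6 = s*w + 6 = 6 + s*w)
819*x(I(2), 3) - 39753 = 819*(6 + 3/2) - 39753 = 819*(15/2) - 39753 = 12285/2 - 39753 = -67221/2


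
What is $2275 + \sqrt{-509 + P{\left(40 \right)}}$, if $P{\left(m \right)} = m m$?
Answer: $2275 + \sqrt{1091} \approx 2308.0$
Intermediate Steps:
$P{\left(m \right)} = m^{2}$
$2275 + \sqrt{-509 + P{\left(40 \right)}} = 2275 + \sqrt{-509 + 40^{2}} = 2275 + \sqrt{-509 + 1600} = 2275 + \sqrt{1091}$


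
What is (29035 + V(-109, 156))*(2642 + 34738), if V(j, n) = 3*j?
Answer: 1073105040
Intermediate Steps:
(29035 + V(-109, 156))*(2642 + 34738) = (29035 + 3*(-109))*(2642 + 34738) = (29035 - 327)*37380 = 28708*37380 = 1073105040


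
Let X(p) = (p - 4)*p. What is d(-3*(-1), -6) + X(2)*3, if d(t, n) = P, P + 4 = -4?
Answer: -20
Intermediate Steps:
X(p) = p*(-4 + p) (X(p) = (-4 + p)*p = p*(-4 + p))
P = -8 (P = -4 - 4 = -8)
d(t, n) = -8
d(-3*(-1), -6) + X(2)*3 = -8 + (2*(-4 + 2))*3 = -8 + (2*(-2))*3 = -8 - 4*3 = -8 - 12 = -20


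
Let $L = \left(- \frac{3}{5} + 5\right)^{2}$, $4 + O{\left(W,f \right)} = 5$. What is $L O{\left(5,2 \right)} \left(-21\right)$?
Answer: $- \frac{10164}{25} \approx -406.56$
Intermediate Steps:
$O{\left(W,f \right)} = 1$ ($O{\left(W,f \right)} = -4 + 5 = 1$)
$L = \frac{484}{25}$ ($L = \left(\left(-3\right) \frac{1}{5} + 5\right)^{2} = \left(- \frac{3}{5} + 5\right)^{2} = \left(\frac{22}{5}\right)^{2} = \frac{484}{25} \approx 19.36$)
$L O{\left(5,2 \right)} \left(-21\right) = \frac{484}{25} \cdot 1 \left(-21\right) = \frac{484}{25} \left(-21\right) = - \frac{10164}{25}$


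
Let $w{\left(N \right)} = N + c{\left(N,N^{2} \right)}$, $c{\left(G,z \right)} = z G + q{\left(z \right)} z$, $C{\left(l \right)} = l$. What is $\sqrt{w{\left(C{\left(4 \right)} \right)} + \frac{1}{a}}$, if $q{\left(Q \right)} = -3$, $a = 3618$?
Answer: $\frac{269 \sqrt{402}}{1206} \approx 4.4722$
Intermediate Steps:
$c{\left(G,z \right)} = - 3 z + G z$ ($c{\left(G,z \right)} = z G - 3 z = G z - 3 z = - 3 z + G z$)
$w{\left(N \right)} = N + N^{2} \left(-3 + N\right)$
$\sqrt{w{\left(C{\left(4 \right)} \right)} + \frac{1}{a}} = \sqrt{4 \left(1 + 4 \left(-3 + 4\right)\right) + \frac{1}{3618}} = \sqrt{4 \left(1 + 4 \cdot 1\right) + \frac{1}{3618}} = \sqrt{4 \left(1 + 4\right) + \frac{1}{3618}} = \sqrt{4 \cdot 5 + \frac{1}{3618}} = \sqrt{20 + \frac{1}{3618}} = \sqrt{\frac{72361}{3618}} = \frac{269 \sqrt{402}}{1206}$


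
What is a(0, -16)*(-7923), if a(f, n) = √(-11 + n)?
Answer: -23769*I*√3 ≈ -41169.0*I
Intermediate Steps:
a(0, -16)*(-7923) = √(-11 - 16)*(-7923) = √(-27)*(-7923) = (3*I*√3)*(-7923) = -23769*I*√3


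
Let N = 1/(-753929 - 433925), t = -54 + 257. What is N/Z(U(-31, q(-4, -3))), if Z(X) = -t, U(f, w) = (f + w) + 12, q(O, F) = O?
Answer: 1/241134362 ≈ 4.1471e-9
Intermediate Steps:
t = 203
U(f, w) = 12 + f + w
N = -1/1187854 (N = 1/(-1187854) = -1/1187854 ≈ -8.4185e-7)
Z(X) = -203 (Z(X) = -1*203 = -203)
N/Z(U(-31, q(-4, -3))) = -1/1187854/(-203) = -1/1187854*(-1/203) = 1/241134362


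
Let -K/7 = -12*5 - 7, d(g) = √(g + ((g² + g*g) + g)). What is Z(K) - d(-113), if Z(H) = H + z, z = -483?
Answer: -14 - 4*√1582 ≈ -173.10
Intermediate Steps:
d(g) = √(2*g + 2*g²) (d(g) = √(g + ((g² + g²) + g)) = √(g + (2*g² + g)) = √(g + (g + 2*g²)) = √(2*g + 2*g²))
K = 469 (K = -7*(-12*5 - 7) = -7*(-60 - 7) = -7*(-67) = 469)
Z(H) = -483 + H (Z(H) = H - 483 = -483 + H)
Z(K) - d(-113) = (-483 + 469) - √2*√(-113*(1 - 113)) = -14 - √2*√(-113*(-112)) = -14 - √2*√12656 = -14 - √2*4*√791 = -14 - 4*√1582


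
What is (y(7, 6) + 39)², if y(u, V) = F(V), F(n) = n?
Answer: 2025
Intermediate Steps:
y(u, V) = V
(y(7, 6) + 39)² = (6 + 39)² = 45² = 2025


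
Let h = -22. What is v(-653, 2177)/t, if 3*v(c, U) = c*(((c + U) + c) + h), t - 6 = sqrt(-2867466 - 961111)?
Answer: -1108794/3828613 + 184799*I*sqrt(3828577)/3828613 ≈ -0.28961 + 94.445*I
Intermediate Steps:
t = 6 + I*sqrt(3828577) (t = 6 + sqrt(-2867466 - 961111) = 6 + sqrt(-3828577) = 6 + I*sqrt(3828577) ≈ 6.0 + 1956.7*I)
v(c, U) = c*(-22 + U + 2*c)/3 (v(c, U) = (c*(((c + U) + c) - 22))/3 = (c*(((U + c) + c) - 22))/3 = (c*((U + 2*c) - 22))/3 = (c*(-22 + U + 2*c))/3 = c*(-22 + U + 2*c)/3)
v(-653, 2177)/t = ((1/3)*(-653)*(-22 + 2177 + 2*(-653)))/(6 + I*sqrt(3828577)) = ((1/3)*(-653)*(-22 + 2177 - 1306))/(6 + I*sqrt(3828577)) = ((1/3)*(-653)*849)/(6 + I*sqrt(3828577)) = -184799/(6 + I*sqrt(3828577))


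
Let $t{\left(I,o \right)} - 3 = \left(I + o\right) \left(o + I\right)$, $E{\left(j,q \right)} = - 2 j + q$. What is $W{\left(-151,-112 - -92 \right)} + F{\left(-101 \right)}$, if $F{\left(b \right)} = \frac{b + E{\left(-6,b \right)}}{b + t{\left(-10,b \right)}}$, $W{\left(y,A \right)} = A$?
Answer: $- \frac{244650}{12223} \approx -20.016$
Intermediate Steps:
$E{\left(j,q \right)} = q - 2 j$
$t{\left(I,o \right)} = 3 + \left(I + o\right)^{2}$ ($t{\left(I,o \right)} = 3 + \left(I + o\right) \left(o + I\right) = 3 + \left(I + o\right) \left(I + o\right) = 3 + \left(I + o\right)^{2}$)
$F{\left(b \right)} = \frac{12 + 2 b}{3 + b + \left(-10 + b\right)^{2}}$ ($F{\left(b \right)} = \frac{b + \left(b - -12\right)}{b + \left(3 + \left(-10 + b\right)^{2}\right)} = \frac{b + \left(b + 12\right)}{3 + b + \left(-10 + b\right)^{2}} = \frac{b + \left(12 + b\right)}{3 + b + \left(-10 + b\right)^{2}} = \frac{12 + 2 b}{3 + b + \left(-10 + b\right)^{2}}$)
$W{\left(-151,-112 - -92 \right)} + F{\left(-101 \right)} = \left(-112 - -92\right) + \frac{2 \left(6 - 101\right)}{3 - 101 + \left(-10 - 101\right)^{2}} = \left(-112 + 92\right) + 2 \frac{1}{3 - 101 + \left(-111\right)^{2}} \left(-95\right) = -20 + 2 \frac{1}{3 - 101 + 12321} \left(-95\right) = -20 + 2 \cdot \frac{1}{12223} \left(-95\right) = -20 - \frac{190}{12223} = - \frac{244650}{12223}$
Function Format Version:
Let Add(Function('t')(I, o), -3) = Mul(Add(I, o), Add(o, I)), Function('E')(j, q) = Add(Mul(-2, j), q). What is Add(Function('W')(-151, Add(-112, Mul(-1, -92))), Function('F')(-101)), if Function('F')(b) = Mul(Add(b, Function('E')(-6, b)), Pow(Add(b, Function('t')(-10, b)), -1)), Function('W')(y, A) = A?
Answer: Rational(-244650, 12223) ≈ -20.016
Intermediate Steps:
Function('E')(j, q) = Add(q, Mul(-2, j))
Function('t')(I, o) = Add(3, Pow(Add(I, o), 2)) (Function('t')(I, o) = Add(3, Mul(Add(I, o), Add(o, I))) = Add(3, Mul(Add(I, o), Add(I, o))) = Add(3, Pow(Add(I, o), 2)))
Function('F')(b) = Mul(Pow(Add(3, b, Pow(Add(-10, b), 2)), -1), Add(12, Mul(2, b))) (Function('F')(b) = Mul(Add(b, Add(b, Mul(-2, -6))), Pow(Add(b, Add(3, Pow(Add(-10, b), 2))), -1)) = Mul(Add(b, Add(b, 12)), Pow(Add(3, b, Pow(Add(-10, b), 2)), -1)) = Mul(Add(b, Add(12, b)), Pow(Add(3, b, Pow(Add(-10, b), 2)), -1)) = Mul(Add(12, Mul(2, b)), Pow(Add(3, b, Pow(Add(-10, b), 2)), -1)) = Mul(Pow(Add(3, b, Pow(Add(-10, b), 2)), -1), Add(12, Mul(2, b))))
Add(Function('W')(-151, Add(-112, Mul(-1, -92))), Function('F')(-101)) = Add(Add(-112, Mul(-1, -92)), Mul(2, Pow(Add(3, -101, Pow(Add(-10, -101), 2)), -1), Add(6, -101))) = Add(Add(-112, 92), Mul(2, Pow(Add(3, -101, Pow(-111, 2)), -1), -95)) = Add(-20, Mul(2, Pow(Add(3, -101, 12321), -1), -95)) = Add(-20, Mul(2, Pow(12223, -1), -95)) = Add(-20, Mul(2, Rational(1, 12223), -95)) = Add(-20, Rational(-190, 12223)) = Rational(-244650, 12223)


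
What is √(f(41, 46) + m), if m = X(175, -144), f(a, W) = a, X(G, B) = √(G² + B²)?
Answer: √(41 + √51361) ≈ 16.359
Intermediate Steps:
X(G, B) = √(B² + G²)
m = √51361 (m = √((-144)² + 175²) = √(20736 + 30625) = √51361 ≈ 226.63)
√(f(41, 46) + m) = √(41 + √51361)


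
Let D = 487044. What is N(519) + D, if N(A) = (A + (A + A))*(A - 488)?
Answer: 535311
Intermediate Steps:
N(A) = 3*A*(-488 + A) (N(A) = (A + 2*A)*(-488 + A) = (3*A)*(-488 + A) = 3*A*(-488 + A))
N(519) + D = 3*519*(-488 + 519) + 487044 = 3*519*31 + 487044 = 48267 + 487044 = 535311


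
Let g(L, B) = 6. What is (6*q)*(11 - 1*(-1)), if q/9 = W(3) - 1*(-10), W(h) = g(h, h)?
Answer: 10368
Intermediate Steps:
W(h) = 6
q = 144 (q = 9*(6 - 1*(-10)) = 9*(6 + 10) = 9*16 = 144)
(6*q)*(11 - 1*(-1)) = (6*144)*(11 - 1*(-1)) = 864*(11 + 1) = 864*12 = 10368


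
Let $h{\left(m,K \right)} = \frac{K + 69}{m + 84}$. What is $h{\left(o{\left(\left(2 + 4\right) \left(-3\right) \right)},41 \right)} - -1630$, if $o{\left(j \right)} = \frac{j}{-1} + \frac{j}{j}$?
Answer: $\frac{168000}{103} \approx 1631.1$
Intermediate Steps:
$o{\left(j \right)} = 1 - j$ ($o{\left(j \right)} = j \left(-1\right) + 1 = - j + 1 = 1 - j$)
$h{\left(m,K \right)} = \frac{69 + K}{84 + m}$
$h{\left(o{\left(\left(2 + 4\right) \left(-3\right) \right)},41 \right)} - -1630 = \frac{69 + 41}{84 - \left(-1 + \left(2 + 4\right) \left(-3\right)\right)} - -1630 = \frac{1}{84 - \left(-1 + 6 \left(-3\right)\right)} 110 + 1630 = \frac{1}{84 + \left(1 - -18\right)} 110 + 1630 = \frac{1}{84 + \left(1 + 18\right)} 110 + 1630 = \frac{1}{84 + 19} \cdot 110 + 1630 = \frac{1}{103} \cdot 110 + 1630 = \frac{110}{103} + 1630 = \frac{168000}{103}$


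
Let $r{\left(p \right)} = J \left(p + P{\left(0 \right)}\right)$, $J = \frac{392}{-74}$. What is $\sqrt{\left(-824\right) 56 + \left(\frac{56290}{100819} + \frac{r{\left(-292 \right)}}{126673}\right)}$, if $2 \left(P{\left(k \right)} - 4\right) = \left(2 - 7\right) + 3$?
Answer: $\frac{i \sqrt{10303059344227527827374809590}}{472528671919} \approx 214.81 i$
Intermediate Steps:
$P{\left(k \right)} = 3$ ($P{\left(k \right)} = 4 + \frac{\left(2 - 7\right) + 3}{2} = 4 + \frac{-5 + 3}{2} = 4 + \frac{1}{2} \left(-2\right) = 4 - 1 = 3$)
$J = - \frac{196}{37}$ ($J = 392 \left(- \frac{1}{74}\right) = - \frac{196}{37} \approx -5.2973$)
$r{\left(p \right)} = - \frac{588}{37} - \frac{196 p}{37}$ ($r{\left(p \right)} = - \frac{196 \left(p + 3\right)}{37} = - \frac{196 \left(3 + p\right)}{37} = - \frac{588}{37} - \frac{196 p}{37}$)
$\sqrt{\left(-824\right) 56 + \left(\frac{56290}{100819} + \frac{r{\left(-292 \right)}}{126673}\right)} = \sqrt{\left(-824\right) 56 + \left(\frac{56290}{100819} + \frac{- \frac{588}{37} - - \frac{57232}{37}}{126673}\right)} = \sqrt{-46144 + \left(56290 \cdot \frac{1}{100819} + \left(- \frac{588}{37} + \frac{57232}{37}\right) \frac{1}{126673}\right)} = \sqrt{-46144 + \left(\frac{56290}{100819} + \frac{56644}{37} \cdot \frac{1}{126673}\right)} = \sqrt{-46144 + \left(\frac{56290}{100819} + \frac{56644}{4686901}\right)} = \sqrt{-46144 + \frac{269536448726}{472528671919}} = \sqrt{- \frac{21804093500581610}{472528671919}} = \frac{i \sqrt{10303059344227527827374809590}}{472528671919}$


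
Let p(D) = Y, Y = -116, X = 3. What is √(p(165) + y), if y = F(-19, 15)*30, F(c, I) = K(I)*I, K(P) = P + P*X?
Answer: 2*√6721 ≈ 163.96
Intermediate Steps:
K(P) = 4*P (K(P) = P + P*3 = P + 3*P = 4*P)
F(c, I) = 4*I² (F(c, I) = (4*I)*I = 4*I²)
p(D) = -116
y = 27000 (y = (4*15²)*30 = (4*225)*30 = 900*30 = 27000)
√(p(165) + y) = √(-116 + 27000) = √26884 = 2*√6721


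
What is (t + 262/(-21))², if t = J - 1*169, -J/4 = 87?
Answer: 123632161/441 ≈ 2.8035e+5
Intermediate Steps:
J = -348 (J = -4*87 = -348)
t = -517 (t = -348 - 1*169 = -348 - 169 = -517)
(t + 262/(-21))² = (-517 + 262/(-21))² = (-517 + 262*(-1/21))² = (-517 - 262/21)² = (-11119/21)² = 123632161/441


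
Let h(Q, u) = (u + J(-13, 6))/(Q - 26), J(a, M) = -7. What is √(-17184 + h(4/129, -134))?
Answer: I*√7711460274/670 ≈ 131.07*I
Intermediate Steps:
h(Q, u) = (-7 + u)/(-26 + Q) (h(Q, u) = (u - 7)/(Q - 26) = (-7 + u)/(-26 + Q))
√(-17184 + h(4/129, -134)) = √(-17184 + (-7 - 134)/(-26 + 4/129)) = √(-17184 - 141/(-26 + 4*(1/129))) = √(-17184 - 141/(-26 + 4/129)) = √(-17184 - 141/(-3350/129)) = √(-17184 - 129/3350*(-141)) = √(-17184 + 18189/3350) = √(-57548211/3350) = I*√7711460274/670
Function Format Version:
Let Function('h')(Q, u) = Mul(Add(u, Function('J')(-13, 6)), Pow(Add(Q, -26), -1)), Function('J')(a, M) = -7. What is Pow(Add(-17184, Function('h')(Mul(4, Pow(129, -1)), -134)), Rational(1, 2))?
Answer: Mul(Rational(1, 670), I, Pow(7711460274, Rational(1, 2))) ≈ Mul(131.07, I)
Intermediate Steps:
Function('h')(Q, u) = Mul(Pow(Add(-26, Q), -1), Add(-7, u)) (Function('h')(Q, u) = Mul(Add(u, -7), Pow(Add(Q, -26), -1)) = Mul(Add(-7, u), Pow(Add(-26, Q), -1)) = Mul(Pow(Add(-26, Q), -1), Add(-7, u)))
Pow(Add(-17184, Function('h')(Mul(4, Pow(129, -1)), -134)), Rational(1, 2)) = Pow(Add(-17184, Mul(Pow(Add(-26, Mul(4, Pow(129, -1))), -1), Add(-7, -134))), Rational(1, 2)) = Pow(Add(-17184, Mul(Pow(Add(-26, Mul(4, Rational(1, 129))), -1), -141)), Rational(1, 2)) = Pow(Add(-17184, Mul(Pow(Add(-26, Rational(4, 129)), -1), -141)), Rational(1, 2)) = Pow(Add(-17184, Mul(Pow(Rational(-3350, 129), -1), -141)), Rational(1, 2)) = Pow(Add(-17184, Mul(Rational(-129, 3350), -141)), Rational(1, 2)) = Pow(Add(-17184, Rational(18189, 3350)), Rational(1, 2)) = Pow(Rational(-57548211, 3350), Rational(1, 2)) = Mul(Rational(1, 670), I, Pow(7711460274, Rational(1, 2)))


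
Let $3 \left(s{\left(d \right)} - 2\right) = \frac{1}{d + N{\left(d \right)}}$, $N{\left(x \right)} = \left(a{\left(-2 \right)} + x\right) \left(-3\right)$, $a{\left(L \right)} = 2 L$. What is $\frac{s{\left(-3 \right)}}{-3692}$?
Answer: $- \frac{109}{199368} \approx -0.00054673$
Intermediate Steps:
$N{\left(x \right)} = 12 - 3 x$ ($N{\left(x \right)} = \left(2 \left(-2\right) + x\right) \left(-3\right) = \left(-4 + x\right) \left(-3\right) = 12 - 3 x$)
$s{\left(d \right)} = 2 + \frac{1}{3 \left(12 - 2 d\right)}$ ($s{\left(d \right)} = 2 + \frac{1}{3 \left(d - \left(-12 + 3 d\right)\right)} = 2 + \frac{1}{3 \left(12 - 2 d\right)}$)
$\frac{s{\left(-3 \right)}}{-3692} = \frac{\frac{1}{6} \frac{1}{-6 - 3} \left(-73 + 12 \left(-3\right)\right)}{-3692} = \frac{-73 - 36}{6 \left(-9\right)} \left(- \frac{1}{3692}\right) = \frac{1}{6} \left(- \frac{1}{9}\right) \left(-109\right) \left(- \frac{1}{3692}\right) = \frac{109}{54} \left(- \frac{1}{3692}\right) = - \frac{109}{199368}$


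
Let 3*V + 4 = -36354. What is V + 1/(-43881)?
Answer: -177269489/14627 ≈ -12119.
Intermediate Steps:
V = -36358/3 (V = -4/3 + (⅓)*(-36354) = -4/3 - 12118 = -36358/3 ≈ -12119.)
V + 1/(-43881) = -36358/3 + 1/(-43881) = -36358/3 - 1/43881 = -177269489/14627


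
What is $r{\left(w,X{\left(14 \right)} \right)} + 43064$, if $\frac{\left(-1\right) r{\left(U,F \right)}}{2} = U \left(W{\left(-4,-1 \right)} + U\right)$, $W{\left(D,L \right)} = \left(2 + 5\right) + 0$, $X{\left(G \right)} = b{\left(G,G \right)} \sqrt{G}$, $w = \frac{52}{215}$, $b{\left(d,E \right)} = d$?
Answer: $\frac{1990471472}{46225} \approx 43061.0$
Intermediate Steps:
$w = \frac{52}{215}$ ($w = 52 \cdot \frac{1}{215} = \frac{52}{215} \approx 0.24186$)
$X{\left(G \right)} = G^{\frac{3}{2}}$ ($X{\left(G \right)} = G \sqrt{G} = G^{\frac{3}{2}}$)
$W{\left(D,L \right)} = 7$ ($W{\left(D,L \right)} = 7 + 0 = 7$)
$r{\left(U,F \right)} = - 2 U \left(7 + U\right)$
$r{\left(w,X{\left(14 \right)} \right)} + 43064 = \left(-2\right) \frac{52}{215} \left(7 + \frac{52}{215}\right) + 43064 = \left(-2\right) \frac{52}{215} \cdot \frac{1557}{215} + 43064 = - \frac{161928}{46225} + 43064 = \frac{1990471472}{46225}$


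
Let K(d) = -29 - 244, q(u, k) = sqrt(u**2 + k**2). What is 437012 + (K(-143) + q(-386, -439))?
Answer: 436739 + sqrt(341717) ≈ 4.3732e+5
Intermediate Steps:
q(u, k) = sqrt(k**2 + u**2)
K(d) = -273
437012 + (K(-143) + q(-386, -439)) = 437012 + (-273 + sqrt((-439)**2 + (-386)**2)) = 437012 + (-273 + sqrt(192721 + 148996)) = 437012 + (-273 + sqrt(341717)) = 436739 + sqrt(341717)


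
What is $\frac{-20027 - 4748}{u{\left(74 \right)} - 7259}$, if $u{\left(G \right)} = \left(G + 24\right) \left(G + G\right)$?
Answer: $- \frac{4955}{1449} \approx -3.4196$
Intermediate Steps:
$u{\left(G \right)} = 2 G \left(24 + G\right)$ ($u{\left(G \right)} = \left(24 + G\right) 2 G = 2 G \left(24 + G\right)$)
$\frac{-20027 - 4748}{u{\left(74 \right)} - 7259} = \frac{-20027 - 4748}{2 \cdot 74 \left(24 + 74\right) - 7259} = - \frac{24775}{2 \cdot 74 \cdot 98 - 7259} = - \frac{24775}{14504 - 7259} = - \frac{24775}{7245} = \left(-24775\right) \frac{1}{7245} = - \frac{4955}{1449}$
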